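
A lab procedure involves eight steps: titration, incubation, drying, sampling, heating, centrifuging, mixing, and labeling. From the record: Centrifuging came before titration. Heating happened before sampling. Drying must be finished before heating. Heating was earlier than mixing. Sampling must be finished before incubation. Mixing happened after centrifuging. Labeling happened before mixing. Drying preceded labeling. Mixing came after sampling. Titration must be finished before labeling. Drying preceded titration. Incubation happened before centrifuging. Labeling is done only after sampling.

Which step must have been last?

Every other step has a chain of constraints placing it before mixing, so mixing is last.

mixing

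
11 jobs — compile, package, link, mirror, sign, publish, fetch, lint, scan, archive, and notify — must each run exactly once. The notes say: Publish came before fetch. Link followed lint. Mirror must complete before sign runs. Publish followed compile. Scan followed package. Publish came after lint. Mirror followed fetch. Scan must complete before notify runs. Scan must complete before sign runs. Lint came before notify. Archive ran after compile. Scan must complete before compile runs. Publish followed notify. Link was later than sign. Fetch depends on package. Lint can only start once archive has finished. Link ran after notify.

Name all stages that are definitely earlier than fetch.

Directly stated before fetch: package and publish.
Archive reaches fetch via archive → lint → publish → fetch.
Compile reaches fetch via compile → publish → fetch.
Lint reaches fetch via lint → publish → fetch.
Likewise notify and scan each reach fetch by chaining the stated constraints.

archive, compile, lint, notify, package, publish, scan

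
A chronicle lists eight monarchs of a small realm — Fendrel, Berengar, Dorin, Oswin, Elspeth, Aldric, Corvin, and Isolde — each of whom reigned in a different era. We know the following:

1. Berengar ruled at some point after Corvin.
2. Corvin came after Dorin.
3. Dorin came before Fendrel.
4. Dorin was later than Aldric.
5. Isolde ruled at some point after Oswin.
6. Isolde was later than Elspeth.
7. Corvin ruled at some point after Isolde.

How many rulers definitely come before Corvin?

5

Directly stated before Corvin: Dorin and Isolde.
Aldric reaches Corvin via Aldric → Dorin → Corvin.
Elspeth reaches Corvin via Elspeth → Isolde → Corvin.
Oswin reaches Corvin via Oswin → Isolde → Corvin.
That's Aldric, Dorin, Elspeth, Isolde, and Oswin — 5 in all.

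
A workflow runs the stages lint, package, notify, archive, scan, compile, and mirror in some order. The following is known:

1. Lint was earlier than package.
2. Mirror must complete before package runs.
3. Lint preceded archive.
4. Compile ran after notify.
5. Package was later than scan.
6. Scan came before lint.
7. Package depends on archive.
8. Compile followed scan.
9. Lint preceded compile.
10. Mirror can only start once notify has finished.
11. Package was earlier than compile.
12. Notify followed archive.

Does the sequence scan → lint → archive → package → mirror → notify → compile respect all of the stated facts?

The constraints require notify before mirror, but in the proposed sequence mirror appears ahead of notify. That one violation is enough.

no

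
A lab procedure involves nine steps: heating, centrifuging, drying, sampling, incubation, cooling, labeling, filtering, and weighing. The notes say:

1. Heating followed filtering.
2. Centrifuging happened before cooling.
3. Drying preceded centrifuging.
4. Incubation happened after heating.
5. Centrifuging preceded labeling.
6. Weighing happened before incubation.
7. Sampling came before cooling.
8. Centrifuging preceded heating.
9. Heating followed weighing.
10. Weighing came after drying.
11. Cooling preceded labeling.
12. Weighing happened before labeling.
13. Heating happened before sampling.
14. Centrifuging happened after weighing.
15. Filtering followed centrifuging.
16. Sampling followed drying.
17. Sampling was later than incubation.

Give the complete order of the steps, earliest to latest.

drying, weighing, centrifuging, filtering, heating, incubation, sampling, cooling, labeling

The constraints fix every adjacent pair, so only one ordering works:
drying → weighing → centrifuging → filtering → heating → incubation → sampling → cooling → labeling.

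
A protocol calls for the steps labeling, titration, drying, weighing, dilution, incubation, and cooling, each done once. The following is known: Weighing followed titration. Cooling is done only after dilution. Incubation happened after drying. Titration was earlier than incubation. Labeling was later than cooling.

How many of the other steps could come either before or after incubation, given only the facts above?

Forced before incubation: drying and titration.
That leaves cooling, dilution, labeling, and weighing with no forced order relative to incubation — 4.

4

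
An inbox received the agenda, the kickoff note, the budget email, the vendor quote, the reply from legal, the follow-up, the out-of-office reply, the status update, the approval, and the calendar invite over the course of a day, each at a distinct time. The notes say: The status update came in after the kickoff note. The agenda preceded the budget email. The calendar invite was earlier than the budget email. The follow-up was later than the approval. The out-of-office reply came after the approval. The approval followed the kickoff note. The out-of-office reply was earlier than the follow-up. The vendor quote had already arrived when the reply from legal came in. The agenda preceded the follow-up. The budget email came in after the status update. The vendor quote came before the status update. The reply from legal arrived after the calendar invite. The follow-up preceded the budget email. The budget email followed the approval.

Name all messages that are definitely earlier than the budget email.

Directly stated before the budget email: the agenda, the approval, the calendar invite, the follow-up, and the status update.
The kickoff note reaches the budget email via the kickoff note → the status update → the budget email.
The out-of-office reply reaches the budget email via the out-of-office reply → the follow-up → the budget email.
The vendor quote reaches the budget email via the vendor quote → the status update → the budget email.

the agenda, the approval, the calendar invite, the follow-up, the kickoff note, the out-of-office reply, the status update, the vendor quote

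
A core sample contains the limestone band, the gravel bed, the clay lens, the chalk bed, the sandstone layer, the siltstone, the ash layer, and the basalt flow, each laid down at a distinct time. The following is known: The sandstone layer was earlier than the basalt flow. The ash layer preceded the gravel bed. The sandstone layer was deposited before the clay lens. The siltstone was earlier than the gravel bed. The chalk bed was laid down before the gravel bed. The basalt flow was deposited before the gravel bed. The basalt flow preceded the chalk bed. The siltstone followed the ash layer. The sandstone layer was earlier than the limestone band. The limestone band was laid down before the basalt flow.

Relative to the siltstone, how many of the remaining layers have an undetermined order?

5

Forced before the siltstone: the ash layer; forced after the siltstone: the gravel bed.
That leaves the basalt flow, the chalk bed, the clay lens, the limestone band, and the sandstone layer with no forced order relative to the siltstone — 5.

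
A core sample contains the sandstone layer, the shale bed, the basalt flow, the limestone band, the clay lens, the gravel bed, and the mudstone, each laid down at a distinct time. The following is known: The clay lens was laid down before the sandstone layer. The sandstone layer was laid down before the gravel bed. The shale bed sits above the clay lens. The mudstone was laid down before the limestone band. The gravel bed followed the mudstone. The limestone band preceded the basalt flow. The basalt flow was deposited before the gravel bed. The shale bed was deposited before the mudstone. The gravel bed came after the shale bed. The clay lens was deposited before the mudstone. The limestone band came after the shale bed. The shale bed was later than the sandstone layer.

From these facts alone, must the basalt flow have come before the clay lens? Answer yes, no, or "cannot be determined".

Tracing the constraints gives the clay lens → the shale bed → the limestone band → the basalt flow, so the clay lens must come before the basalt flow.
That means the basalt flow cannot be before the clay lens.

no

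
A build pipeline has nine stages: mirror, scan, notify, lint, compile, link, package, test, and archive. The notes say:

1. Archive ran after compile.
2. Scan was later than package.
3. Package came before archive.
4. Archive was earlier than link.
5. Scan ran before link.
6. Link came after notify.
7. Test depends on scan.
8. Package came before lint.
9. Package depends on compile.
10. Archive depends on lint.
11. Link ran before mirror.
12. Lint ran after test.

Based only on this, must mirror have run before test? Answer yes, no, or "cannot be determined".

Tracing the constraints gives test → lint → archive → link → mirror, so test must come before mirror.
That means mirror cannot be before test.

no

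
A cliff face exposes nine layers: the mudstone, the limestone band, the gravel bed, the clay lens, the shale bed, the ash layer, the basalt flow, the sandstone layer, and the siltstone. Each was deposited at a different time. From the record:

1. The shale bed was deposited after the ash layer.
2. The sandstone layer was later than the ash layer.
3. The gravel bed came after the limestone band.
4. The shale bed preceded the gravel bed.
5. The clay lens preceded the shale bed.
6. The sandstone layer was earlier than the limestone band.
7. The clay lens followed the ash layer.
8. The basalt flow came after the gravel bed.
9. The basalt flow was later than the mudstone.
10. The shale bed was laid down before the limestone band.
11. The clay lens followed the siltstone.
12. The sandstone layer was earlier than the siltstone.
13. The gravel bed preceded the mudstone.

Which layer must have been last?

Every other layer has a chain of constraints placing it before the basalt flow, so the basalt flow is last.

the basalt flow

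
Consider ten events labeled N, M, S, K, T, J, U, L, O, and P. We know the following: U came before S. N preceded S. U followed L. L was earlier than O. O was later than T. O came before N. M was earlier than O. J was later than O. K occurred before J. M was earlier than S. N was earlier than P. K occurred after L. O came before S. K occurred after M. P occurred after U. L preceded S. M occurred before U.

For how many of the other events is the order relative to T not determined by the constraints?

4

Forced after T: J, N, O, P, and S.
That leaves K, L, M, and U with no forced order relative to T — 4.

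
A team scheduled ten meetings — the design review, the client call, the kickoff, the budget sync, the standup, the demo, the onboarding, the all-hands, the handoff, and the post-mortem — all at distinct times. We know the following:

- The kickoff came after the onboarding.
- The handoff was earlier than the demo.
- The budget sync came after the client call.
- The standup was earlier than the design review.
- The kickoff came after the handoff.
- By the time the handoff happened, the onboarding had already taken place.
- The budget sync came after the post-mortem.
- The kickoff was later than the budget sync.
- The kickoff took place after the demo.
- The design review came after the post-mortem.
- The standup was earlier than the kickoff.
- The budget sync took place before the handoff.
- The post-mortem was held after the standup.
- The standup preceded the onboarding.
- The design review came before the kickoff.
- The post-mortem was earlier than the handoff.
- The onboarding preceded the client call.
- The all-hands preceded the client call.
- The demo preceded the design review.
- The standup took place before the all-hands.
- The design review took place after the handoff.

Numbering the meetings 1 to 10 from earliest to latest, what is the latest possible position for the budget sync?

The budget sync must come before the demo, the design review, the handoff, and the kickoff — 4 meetings forced after it.
Everything else can be placed before the budget sync in some valid order, so the budget sync can sit as late as position 10 − 4 = 6.

6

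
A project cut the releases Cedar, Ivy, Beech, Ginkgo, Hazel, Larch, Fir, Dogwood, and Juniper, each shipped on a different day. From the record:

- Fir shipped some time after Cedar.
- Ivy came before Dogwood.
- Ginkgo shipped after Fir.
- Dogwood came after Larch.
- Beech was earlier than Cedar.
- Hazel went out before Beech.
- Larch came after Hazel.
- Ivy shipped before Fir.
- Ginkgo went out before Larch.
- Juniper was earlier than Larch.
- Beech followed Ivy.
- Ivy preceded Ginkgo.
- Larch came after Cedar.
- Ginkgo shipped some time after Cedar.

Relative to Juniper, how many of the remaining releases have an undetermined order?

6

Forced after Juniper: Dogwood and Larch.
That leaves Beech, Cedar, Fir, Ginkgo, Hazel, and Ivy with no forced order relative to Juniper — 6.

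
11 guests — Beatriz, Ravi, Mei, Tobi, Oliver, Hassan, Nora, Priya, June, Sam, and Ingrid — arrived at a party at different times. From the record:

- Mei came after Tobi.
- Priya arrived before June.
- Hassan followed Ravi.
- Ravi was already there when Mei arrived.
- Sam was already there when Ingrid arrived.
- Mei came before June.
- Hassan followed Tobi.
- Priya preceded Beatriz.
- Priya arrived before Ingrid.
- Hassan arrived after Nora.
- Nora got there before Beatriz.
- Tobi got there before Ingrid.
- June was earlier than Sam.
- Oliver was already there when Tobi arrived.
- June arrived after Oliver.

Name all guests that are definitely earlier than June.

Mei, Oliver, Priya, Ravi, Tobi

Directly stated before June: Mei, Oliver, and Priya.
Ravi reaches June via Ravi → Mei → June.
Tobi reaches June via Tobi → Mei → June.
No chain forces Hassan (or any of the others) ahead of June.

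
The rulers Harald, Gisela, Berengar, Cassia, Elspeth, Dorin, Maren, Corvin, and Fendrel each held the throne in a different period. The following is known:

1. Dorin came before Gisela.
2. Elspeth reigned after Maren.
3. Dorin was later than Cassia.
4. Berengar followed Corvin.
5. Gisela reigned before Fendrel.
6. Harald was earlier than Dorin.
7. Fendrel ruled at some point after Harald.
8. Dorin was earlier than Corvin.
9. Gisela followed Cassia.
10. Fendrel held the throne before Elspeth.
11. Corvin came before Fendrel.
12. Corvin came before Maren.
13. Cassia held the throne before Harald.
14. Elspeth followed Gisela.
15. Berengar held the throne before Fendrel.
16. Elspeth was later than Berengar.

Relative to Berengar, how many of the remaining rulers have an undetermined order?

2

Forced before Berengar: Cassia, Corvin, Dorin, and Harald; forced after Berengar: Elspeth and Fendrel.
That leaves Gisela and Maren with no forced order relative to Berengar — 2.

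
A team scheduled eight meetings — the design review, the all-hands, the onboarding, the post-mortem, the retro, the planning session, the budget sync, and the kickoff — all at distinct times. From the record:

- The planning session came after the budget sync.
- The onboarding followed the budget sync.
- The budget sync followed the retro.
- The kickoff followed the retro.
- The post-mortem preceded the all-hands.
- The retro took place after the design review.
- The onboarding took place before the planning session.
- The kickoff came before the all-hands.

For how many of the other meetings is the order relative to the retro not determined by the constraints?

1

Forced before the retro: the design review; forced after the retro: the all-hands, the budget sync, the kickoff, the onboarding, and the planning session.
That leaves the post-mortem with no forced order relative to the retro — 1.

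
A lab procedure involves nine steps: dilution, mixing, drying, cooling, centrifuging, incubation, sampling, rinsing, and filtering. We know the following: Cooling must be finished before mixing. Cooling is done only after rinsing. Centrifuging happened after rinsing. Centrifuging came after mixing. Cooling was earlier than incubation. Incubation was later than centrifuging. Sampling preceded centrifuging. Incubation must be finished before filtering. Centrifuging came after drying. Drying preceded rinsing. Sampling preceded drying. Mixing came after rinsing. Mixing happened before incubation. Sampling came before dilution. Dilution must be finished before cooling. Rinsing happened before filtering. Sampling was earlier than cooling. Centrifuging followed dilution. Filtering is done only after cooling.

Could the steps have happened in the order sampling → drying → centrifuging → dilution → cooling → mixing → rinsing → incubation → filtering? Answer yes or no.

The constraints require dilution before centrifuging, but in the proposed sequence centrifuging appears ahead of dilution. That one violation is enough.

no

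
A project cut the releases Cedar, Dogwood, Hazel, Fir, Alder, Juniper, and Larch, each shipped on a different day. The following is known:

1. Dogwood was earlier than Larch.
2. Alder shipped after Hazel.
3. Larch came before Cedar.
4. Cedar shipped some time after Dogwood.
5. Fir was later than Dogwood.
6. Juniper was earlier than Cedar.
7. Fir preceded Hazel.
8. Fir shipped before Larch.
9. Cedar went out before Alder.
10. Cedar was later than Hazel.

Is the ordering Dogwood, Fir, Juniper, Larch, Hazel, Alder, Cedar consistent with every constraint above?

The constraints require Cedar before Alder, but in the proposed sequence Alder appears ahead of Cedar. That one violation is enough.

no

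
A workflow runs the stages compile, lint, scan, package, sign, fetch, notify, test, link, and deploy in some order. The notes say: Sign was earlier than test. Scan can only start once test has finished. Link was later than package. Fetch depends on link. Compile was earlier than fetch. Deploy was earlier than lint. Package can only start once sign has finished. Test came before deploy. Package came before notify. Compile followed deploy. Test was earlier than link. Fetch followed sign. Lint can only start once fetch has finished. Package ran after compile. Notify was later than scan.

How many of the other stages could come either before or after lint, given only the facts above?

2

Forced before lint: compile, deploy, fetch, link, package, sign, and test.
That leaves notify and scan with no forced order relative to lint — 2.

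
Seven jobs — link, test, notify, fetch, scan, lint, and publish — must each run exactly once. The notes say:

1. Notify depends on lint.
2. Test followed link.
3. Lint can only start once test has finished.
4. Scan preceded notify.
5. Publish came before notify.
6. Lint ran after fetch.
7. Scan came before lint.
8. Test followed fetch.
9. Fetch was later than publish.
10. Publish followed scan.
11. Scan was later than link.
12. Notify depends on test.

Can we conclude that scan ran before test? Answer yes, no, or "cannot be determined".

Chain the constraints: scan → publish → fetch → test. Each link is directly stated, so scan comes before test.

yes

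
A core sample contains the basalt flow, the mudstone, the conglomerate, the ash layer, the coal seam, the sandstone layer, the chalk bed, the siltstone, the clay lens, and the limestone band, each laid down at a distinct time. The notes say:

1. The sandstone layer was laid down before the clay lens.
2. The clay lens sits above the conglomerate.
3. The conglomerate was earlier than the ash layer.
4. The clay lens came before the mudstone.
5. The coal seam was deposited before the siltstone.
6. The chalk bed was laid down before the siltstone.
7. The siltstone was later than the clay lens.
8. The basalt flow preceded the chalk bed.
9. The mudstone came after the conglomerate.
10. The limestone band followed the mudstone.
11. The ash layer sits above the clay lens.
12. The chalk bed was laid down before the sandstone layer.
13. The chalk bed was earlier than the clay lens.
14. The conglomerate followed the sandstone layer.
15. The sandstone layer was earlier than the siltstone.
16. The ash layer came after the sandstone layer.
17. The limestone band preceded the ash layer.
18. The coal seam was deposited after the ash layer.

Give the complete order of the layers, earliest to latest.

the basalt flow, the chalk bed, the sandstone layer, the conglomerate, the clay lens, the mudstone, the limestone band, the ash layer, the coal seam, the siltstone

The constraints fix every adjacent pair, so only one ordering works:
the basalt flow → the chalk bed → the sandstone layer → the conglomerate → the clay lens → the mudstone → the limestone band → the ash layer → the coal seam → the siltstone.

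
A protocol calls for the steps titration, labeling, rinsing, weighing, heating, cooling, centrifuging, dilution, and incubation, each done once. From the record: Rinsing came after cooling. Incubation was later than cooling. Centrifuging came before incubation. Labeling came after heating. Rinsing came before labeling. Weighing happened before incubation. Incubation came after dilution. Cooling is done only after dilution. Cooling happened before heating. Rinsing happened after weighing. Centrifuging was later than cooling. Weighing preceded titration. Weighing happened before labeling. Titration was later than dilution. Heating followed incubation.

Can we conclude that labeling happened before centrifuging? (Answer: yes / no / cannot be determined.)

Tracing the constraints gives centrifuging → incubation → heating → labeling, so centrifuging must come before labeling.
That means labeling cannot be before centrifuging.

no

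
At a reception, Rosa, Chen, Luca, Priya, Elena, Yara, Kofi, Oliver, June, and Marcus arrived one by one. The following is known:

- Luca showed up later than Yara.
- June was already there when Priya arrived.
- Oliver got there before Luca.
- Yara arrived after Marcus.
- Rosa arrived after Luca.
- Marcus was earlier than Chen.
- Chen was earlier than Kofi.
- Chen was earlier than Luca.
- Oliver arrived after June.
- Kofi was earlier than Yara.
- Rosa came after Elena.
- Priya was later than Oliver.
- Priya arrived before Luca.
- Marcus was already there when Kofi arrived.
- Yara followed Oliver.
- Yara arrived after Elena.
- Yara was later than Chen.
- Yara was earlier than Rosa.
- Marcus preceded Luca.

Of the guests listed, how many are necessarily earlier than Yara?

Directly stated before Yara: Chen, Elena, Kofi, Marcus, and Oliver.
June reaches Yara via June → Oliver → Yara.
That's Chen, Elena, June, Kofi, Marcus, and Oliver — 6 in all.

6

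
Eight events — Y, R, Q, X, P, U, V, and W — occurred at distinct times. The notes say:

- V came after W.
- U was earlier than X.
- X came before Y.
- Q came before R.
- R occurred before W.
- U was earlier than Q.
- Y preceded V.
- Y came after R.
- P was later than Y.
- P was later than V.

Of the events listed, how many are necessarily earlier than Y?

Directly stated before Y: R and X.
Q reaches Y via Q → R → Y.
U reaches Y via U → X → Y.
No chain forces V (or any of the others) ahead of Y.
That's Q, R, U, and X — 4 in all.

4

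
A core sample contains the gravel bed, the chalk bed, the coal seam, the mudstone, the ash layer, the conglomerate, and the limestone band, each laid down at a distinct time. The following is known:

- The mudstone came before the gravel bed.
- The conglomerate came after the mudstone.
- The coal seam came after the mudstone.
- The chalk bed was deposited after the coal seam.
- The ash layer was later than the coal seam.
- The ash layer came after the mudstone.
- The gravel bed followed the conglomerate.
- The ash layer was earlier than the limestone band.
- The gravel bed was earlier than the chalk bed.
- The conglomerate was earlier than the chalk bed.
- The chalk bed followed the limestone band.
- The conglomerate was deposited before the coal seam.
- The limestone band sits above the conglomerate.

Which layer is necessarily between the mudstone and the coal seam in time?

Tracing the constraints gives the mudstone → the conglomerate → the coal seam, so the conglomerate sits after the mudstone and before the coal seam.
No other layer is forced both after the mudstone and before the coal seam.

the conglomerate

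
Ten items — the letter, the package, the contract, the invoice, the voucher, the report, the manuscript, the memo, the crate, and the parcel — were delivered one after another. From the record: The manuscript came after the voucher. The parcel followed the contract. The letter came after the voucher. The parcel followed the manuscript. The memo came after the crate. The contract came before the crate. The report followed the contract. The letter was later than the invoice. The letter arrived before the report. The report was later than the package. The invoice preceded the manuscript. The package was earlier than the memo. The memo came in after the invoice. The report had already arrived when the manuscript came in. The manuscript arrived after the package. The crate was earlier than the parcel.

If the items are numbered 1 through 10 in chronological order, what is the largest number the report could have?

8

The report must come before the manuscript and the parcel — 2 items forced after it.
Everything else can be placed before the report in some valid order, so the report can sit as late as position 10 − 2 = 8.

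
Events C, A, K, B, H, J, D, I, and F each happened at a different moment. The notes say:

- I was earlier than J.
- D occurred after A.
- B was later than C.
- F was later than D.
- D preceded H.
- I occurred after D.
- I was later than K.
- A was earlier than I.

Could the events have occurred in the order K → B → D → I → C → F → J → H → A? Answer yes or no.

The constraints require A before D, but in the proposed sequence D appears ahead of A. That one violation is enough.

no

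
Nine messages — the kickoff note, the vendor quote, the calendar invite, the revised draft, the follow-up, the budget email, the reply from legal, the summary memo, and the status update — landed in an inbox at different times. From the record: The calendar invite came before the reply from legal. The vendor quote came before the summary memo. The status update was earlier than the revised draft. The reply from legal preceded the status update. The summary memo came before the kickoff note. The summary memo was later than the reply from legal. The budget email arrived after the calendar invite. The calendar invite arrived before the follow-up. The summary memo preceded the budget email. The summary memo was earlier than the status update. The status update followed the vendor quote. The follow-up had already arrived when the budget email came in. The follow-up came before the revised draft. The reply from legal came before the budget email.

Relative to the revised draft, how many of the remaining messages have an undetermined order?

2

Forced before the revised draft: the calendar invite, the follow-up, the reply from legal, the status update, the summary memo, and the vendor quote.
That leaves the budget email and the kickoff note with no forced order relative to the revised draft — 2.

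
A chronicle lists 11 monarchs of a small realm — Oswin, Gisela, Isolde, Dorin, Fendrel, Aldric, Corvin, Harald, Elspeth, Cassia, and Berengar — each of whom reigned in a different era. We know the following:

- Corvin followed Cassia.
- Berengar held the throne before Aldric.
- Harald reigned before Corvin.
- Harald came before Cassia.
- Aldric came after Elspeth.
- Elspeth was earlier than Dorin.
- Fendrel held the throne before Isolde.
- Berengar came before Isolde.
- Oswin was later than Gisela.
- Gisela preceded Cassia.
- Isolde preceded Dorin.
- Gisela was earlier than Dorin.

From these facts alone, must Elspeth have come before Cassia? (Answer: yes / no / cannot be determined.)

cannot be determined

No chain of stated constraints runs from Elspeth to Cassia, and none runs from Cassia to Elspeth either.
So the relative order of Elspeth and Cassia is not fixed by the given facts.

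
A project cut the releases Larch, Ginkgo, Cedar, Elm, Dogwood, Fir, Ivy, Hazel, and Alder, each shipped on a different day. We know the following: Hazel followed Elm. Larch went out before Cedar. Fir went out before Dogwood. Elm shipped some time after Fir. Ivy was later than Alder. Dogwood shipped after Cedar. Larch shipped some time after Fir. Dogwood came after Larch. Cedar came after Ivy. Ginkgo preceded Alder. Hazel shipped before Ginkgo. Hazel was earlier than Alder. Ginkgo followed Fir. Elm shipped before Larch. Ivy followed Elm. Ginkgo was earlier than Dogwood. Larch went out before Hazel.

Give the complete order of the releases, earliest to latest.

Fir, Elm, Larch, Hazel, Ginkgo, Alder, Ivy, Cedar, Dogwood

The constraints fix every adjacent pair, so only one ordering works:
Fir → Elm → Larch → Hazel → Ginkgo → Alder → Ivy → Cedar → Dogwood.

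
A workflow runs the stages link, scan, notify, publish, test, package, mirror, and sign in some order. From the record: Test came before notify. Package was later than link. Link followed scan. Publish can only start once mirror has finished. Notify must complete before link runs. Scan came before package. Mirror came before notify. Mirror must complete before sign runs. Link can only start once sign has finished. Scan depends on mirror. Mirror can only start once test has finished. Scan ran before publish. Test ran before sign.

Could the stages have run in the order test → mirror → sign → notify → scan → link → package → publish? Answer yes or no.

yes

Check each stated constraint against the proposed order — e.g. sign is ahead of link; mirror is ahead of publish. Every pair is in the required order; nothing is violated.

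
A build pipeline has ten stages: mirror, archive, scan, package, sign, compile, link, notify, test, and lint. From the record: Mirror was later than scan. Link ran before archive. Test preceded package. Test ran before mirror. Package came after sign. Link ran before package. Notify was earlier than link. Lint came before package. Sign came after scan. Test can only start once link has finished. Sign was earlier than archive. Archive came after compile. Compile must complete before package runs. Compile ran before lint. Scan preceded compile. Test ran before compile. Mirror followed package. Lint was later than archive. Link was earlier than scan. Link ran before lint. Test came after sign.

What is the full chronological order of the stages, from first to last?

notify, link, scan, sign, test, compile, archive, lint, package, mirror

The constraints fix every adjacent pair, so only one ordering works:
notify → link → scan → sign → test → compile → archive → lint → package → mirror.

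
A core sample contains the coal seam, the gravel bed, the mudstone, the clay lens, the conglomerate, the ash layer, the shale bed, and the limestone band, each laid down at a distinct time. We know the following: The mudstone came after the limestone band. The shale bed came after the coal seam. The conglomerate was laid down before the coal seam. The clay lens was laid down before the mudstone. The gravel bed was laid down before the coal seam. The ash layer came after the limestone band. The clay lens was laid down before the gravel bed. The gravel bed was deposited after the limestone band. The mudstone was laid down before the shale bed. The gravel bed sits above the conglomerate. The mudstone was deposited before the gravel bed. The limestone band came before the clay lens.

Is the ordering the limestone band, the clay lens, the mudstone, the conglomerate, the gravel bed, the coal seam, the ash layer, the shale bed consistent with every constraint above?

yes

Check each stated constraint against the proposed order — e.g. the mudstone is ahead of the shale bed; the limestone band is ahead of the ash layer. Every pair is in the required order; nothing is violated.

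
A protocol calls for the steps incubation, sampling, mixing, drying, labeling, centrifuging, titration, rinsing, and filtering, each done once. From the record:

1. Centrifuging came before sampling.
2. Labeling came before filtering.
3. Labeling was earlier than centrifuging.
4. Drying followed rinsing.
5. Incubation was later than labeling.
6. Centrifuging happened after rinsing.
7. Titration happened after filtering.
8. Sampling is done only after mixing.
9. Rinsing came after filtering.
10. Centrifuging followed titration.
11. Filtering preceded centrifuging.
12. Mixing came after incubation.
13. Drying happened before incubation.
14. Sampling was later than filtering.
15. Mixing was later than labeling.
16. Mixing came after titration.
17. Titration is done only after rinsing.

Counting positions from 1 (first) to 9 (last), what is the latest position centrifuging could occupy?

Centrifuging must come before sampling — 1 step forced after it.
Everything else can be placed before centrifuging in some valid order, so centrifuging can sit as late as position 9 − 1 = 8.

8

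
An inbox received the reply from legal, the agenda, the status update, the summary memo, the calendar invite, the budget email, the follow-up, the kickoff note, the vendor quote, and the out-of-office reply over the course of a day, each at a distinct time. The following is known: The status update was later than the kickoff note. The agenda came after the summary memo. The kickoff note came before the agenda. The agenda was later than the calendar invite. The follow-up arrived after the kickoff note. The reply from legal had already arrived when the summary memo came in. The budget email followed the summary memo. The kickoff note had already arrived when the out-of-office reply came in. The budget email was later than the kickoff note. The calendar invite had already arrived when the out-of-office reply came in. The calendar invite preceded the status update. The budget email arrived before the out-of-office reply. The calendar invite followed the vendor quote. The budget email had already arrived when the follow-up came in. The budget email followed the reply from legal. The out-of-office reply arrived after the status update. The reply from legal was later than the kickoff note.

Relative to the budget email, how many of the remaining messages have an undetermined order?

Forced before the budget email: the kickoff note, the reply from legal, and the summary memo; forced after the budget email: the follow-up and the out-of-office reply.
That leaves the agenda, the calendar invite, the status update, and the vendor quote with no forced order relative to the budget email — 4.

4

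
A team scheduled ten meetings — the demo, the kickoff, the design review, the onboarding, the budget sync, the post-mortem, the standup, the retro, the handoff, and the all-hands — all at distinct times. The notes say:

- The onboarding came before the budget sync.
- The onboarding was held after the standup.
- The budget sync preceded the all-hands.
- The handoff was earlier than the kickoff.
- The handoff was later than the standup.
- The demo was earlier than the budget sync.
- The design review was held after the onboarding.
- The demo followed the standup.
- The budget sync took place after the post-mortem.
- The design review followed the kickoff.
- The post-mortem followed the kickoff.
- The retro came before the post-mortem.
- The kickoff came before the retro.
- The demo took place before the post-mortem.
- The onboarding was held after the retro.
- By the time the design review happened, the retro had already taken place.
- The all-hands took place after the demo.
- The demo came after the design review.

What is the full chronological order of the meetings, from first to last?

the standup, the handoff, the kickoff, the retro, the onboarding, the design review, the demo, the post-mortem, the budget sync, the all-hands

The constraints fix every adjacent pair, so only one ordering works:
the standup → the handoff → the kickoff → the retro → the onboarding → the design review → the demo → the post-mortem → the budget sync → the all-hands.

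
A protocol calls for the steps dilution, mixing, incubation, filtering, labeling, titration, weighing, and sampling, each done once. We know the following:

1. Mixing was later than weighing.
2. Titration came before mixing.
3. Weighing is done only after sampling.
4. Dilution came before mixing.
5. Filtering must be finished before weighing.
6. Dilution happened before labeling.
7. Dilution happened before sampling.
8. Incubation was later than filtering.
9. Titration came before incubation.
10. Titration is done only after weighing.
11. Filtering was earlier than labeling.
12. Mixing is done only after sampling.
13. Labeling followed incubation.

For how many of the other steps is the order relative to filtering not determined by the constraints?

2

Forced after filtering: incubation, labeling, mixing, titration, and weighing.
That leaves dilution and sampling with no forced order relative to filtering — 2.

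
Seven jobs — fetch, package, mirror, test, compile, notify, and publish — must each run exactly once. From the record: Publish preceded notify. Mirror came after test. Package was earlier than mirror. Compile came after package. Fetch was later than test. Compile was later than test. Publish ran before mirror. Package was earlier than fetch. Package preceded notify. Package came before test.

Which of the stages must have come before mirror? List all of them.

package, publish, test

Directly stated before mirror: package, publish, and test.
No chain forces compile (or any of the others) ahead of mirror.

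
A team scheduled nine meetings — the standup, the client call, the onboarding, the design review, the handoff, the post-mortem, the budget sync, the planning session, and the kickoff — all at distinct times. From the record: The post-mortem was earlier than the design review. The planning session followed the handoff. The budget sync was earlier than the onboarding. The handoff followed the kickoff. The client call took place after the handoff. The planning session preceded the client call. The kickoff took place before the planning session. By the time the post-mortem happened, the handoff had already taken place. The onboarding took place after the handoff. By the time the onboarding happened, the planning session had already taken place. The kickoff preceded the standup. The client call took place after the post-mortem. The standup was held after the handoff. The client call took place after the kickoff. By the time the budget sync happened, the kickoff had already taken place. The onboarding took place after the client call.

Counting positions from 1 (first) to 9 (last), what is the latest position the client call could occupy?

8

The client call must come before the onboarding — 1 meeting forced after it.
Everything else can be placed before the client call in some valid order, so the client call can sit as late as position 9 − 1 = 8.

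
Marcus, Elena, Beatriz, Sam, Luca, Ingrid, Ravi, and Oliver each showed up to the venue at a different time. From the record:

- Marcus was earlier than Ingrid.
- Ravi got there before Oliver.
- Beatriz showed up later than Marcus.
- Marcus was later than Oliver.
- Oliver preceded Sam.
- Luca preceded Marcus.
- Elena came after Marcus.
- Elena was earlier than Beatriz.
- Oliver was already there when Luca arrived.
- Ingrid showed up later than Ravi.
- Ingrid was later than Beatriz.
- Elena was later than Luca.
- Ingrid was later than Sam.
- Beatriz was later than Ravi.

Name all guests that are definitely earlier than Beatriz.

Elena, Luca, Marcus, Oliver, Ravi

Directly stated before Beatriz: Elena, Marcus, and Ravi.
Luca reaches Beatriz via Luca → Elena → Beatriz.
Oliver reaches Beatriz via Oliver → Marcus → Beatriz.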